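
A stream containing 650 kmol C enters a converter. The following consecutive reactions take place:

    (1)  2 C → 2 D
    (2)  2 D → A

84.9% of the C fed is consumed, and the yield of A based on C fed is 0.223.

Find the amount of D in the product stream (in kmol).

Conversion of C: C consumed = 2ξ₁ = 0.849 × 650 → ξ₁ = 275.9 kmol.
Yield of A: 1ξ₂ / 650 = 0.223 → ξ₂ = 144.9 kmol.
Outlet amounts (n = n₀ + Σ ν·ξ):
  C: 650 − 2(275.9) = 98.15
  D: 0 + 2(275.9) − 2(144.9) = 262
  A: 0 + 1(144.9) = 144.9

262 kmol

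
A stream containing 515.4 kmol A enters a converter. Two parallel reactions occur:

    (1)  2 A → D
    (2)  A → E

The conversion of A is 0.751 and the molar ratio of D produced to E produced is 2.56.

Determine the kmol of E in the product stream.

63.2 kmol

Conversion of A: A consumed = 0.751 × 515.4 = 387.1 kmol = 2ξ₁ + 1ξ₂.
Selectivity: 1ξ₁ / (1ξ₂) = 2.56 → ξ₁ = 2.56 ξ₂.
Substitute: (2·2.56 + 1) ξ₂ = 387.1 → ξ₂ = 63.25 kmol, ξ₁ = 161.9 kmol.
Outlet amounts (n = n₀ + Σ ν·ξ):
  A: 515.4 − 2(161.9) − 1(63.25) = 128.3
  D: 0 + 1(161.9) = 161.9
  E: 0 + 1(63.25) = 63.25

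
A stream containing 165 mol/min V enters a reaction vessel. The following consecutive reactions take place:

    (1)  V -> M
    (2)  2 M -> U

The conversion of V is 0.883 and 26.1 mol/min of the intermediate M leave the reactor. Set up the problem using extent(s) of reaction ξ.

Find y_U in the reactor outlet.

Conversion of V: V consumed = 1ξ₁ = 0.883 × 165 → ξ₁ = 145.7 mol/min.
M balance: n_M = 0 + 1ξ₁ − 2ξ₂ = 26.1 → ξ₂ = (1·145.7 − 26.1)/2 = 59.8 mol/min.
Outlet amounts (n = n₀ + Σ ν·ξ):
  V: 165 − 1(145.7) = 19.31
  M: 0 + 1(145.7) − 2(59.8) = 26.1
  U: 0 + 1(59.8) = 59.8
Total out = 105.2 mol/min; y_U = 59.8 / 105.2 = 0.5684.

0.568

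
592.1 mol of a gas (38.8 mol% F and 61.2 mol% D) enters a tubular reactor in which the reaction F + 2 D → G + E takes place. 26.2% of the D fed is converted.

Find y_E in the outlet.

0.0872

D reacted = 0.262 × 362.4 = 94.94 mol; ν_D = −2, so ξ = 94.94/2 = 47.47 mol.
Outlet amounts (n = n₀ + ν ξ):
  F: 229.7 − 1(47.47) = 182.3
  D: 362.4 − 2(47.47) = 267.4
  G: 0 + 1(47.47) = 47.47
  E: 0 + 1(47.47) = 47.47
Total out = 544.6 mol; y_E = 47.47 / 544.6 = 0.08716.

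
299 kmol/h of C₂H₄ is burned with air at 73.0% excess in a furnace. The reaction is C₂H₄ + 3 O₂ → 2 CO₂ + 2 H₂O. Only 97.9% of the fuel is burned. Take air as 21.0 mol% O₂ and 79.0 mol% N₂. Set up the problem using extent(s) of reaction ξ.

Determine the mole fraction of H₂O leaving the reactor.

0.0761

Stoichiometric O₂ = 3 × 299 = 897 kmol/h; O₂ fed = 897 × 1.730 = 1552 kmol/h.
N₂ fed = 1552 × 79/21 = 5838 kmol/h.
Fuel reacted = 0.979 × 299 → ξ = 292.7 kmol/h.
Outlet (n = n₀ + ν ξ):
  C₂H₄: 299 − 1(292.7) = 6.279
  O₂: 1552 − 3(292.7) = 673.6
  N₂: 5838 (inert)
  CO₂: 0 + 2(292.7) = 585.4
  H₂O: 0 + 2(292.7) = 585.4
Total out = 7689 kmol/h; y_H₂O = 585.4 / 7689 = 0.07614.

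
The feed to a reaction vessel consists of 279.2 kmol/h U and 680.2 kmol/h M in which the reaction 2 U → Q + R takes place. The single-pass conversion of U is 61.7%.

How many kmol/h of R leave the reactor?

U reacted = 0.617 × 279.2 = 172.3 kmol/h; ν_U = −2, so ξ = 172.3/2 = 86.13 kmol/h.
Outlet amounts (n = n₀ + ν ξ):
  U: 279.2 − 2(86.13) = 106.9
  Q: 0 + 1(86.13) = 86.13
  R: 0 + 1(86.13) = 86.13
  M: 680.2 (inert)

86.1 kmol/h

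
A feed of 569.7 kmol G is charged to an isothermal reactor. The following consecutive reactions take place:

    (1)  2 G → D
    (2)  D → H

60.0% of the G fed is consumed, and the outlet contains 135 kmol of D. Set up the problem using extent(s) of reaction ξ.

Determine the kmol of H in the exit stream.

35.9 kmol

Conversion of G: G consumed = 2ξ₁ = 0.6 × 569.7 → ξ₁ = 170.9 kmol.
D balance: n_D = 0 + 1ξ₁ − 1ξ₂ = 135 → ξ₂ = (1·170.9 − 135)/1 = 35.91 kmol.
Outlet amounts (n = n₀ + Σ ν·ξ):
  G: 569.7 − 2(170.9) = 227.9
  D: 0 + 1(170.9) − 1(35.91) = 135
  H: 0 + 1(35.91) = 35.91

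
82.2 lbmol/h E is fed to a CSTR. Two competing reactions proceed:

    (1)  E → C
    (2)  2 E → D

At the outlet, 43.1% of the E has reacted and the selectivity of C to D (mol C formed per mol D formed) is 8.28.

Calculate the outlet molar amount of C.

Conversion of E: E consumed = 0.431 × 82.2 = 35.43 lbmol/h = 1ξ₁ + 2ξ₂.
Selectivity: 1ξ₁ / (1ξ₂) = 8.28 → ξ₁ = 8.28 ξ₂.
Substitute: (1·8.28 + 2) ξ₂ = 35.43 → ξ₂ = 3.446 lbmol/h, ξ₁ = 28.54 lbmol/h.
Outlet amounts (n = n₀ + Σ ν·ξ):
  E: 82.2 − 1(28.54) − 2(3.446) = 46.77
  C: 0 + 1(28.54) = 28.54
  D: 0 + 1(3.446) = 3.446

28.5 lbmol/h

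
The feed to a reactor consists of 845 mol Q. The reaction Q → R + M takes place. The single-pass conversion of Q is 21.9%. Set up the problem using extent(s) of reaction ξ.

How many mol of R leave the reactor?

185 mol

Q reacted = 0.219 × 845 = 185.1 mol; ν_Q = −1, so ξ = 185.1/1 = 185.1 mol.
Outlet amounts (n = n₀ + ν ξ):
  Q: 845 − 1(185.1) = 659.9
  R: 0 + 1(185.1) = 185.1
  M: 0 + 1(185.1) = 185.1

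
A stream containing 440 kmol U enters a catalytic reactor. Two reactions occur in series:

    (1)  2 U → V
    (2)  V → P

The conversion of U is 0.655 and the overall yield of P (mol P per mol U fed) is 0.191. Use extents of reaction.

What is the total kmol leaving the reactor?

Conversion of U: U consumed = 2ξ₁ = 0.655 × 440 → ξ₁ = 144.1 kmol.
Yield of P: 1ξ₂ / 440 = 0.191 → ξ₂ = 84.04 kmol.
Outlet amounts (n = n₀ + Σ ν·ξ):
  U: 440 − 2(144.1) = 151.8
  V: 0 + 1(144.1) − 1(84.04) = 60.06
  P: 0 + 1(84.04) = 84.04
Total out = 151.8 + 60.06 + 84.04 = 295.9 kmol.

296 kmol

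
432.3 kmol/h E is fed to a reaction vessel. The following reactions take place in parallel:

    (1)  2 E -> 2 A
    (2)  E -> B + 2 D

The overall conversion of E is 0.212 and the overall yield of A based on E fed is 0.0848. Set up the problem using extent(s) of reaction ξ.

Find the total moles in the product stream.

Yield of A: 2ξ₁ / 432.3 = 0.0848 → ξ₁ = 18.33 kmol/h.
Conversion of E: 2ξ₁ + 1ξ₂ = 0.212 × 432.3 = 91.65 → ξ₂ = 54.99 kmol/h.
Outlet amounts (n = n₀ + Σ ν·ξ):
  E: 432.3 − 2(18.33) − 1(54.99) = 340.7
  A: 0 + 2(18.33) = 36.66
  B: 0 + 1(54.99) = 54.99
  D: 0 + 2(54.99) = 110
Total out = 340.7 + 36.66 + 54.99 + 110 = 542.3 kmol/h.

542 kmol/h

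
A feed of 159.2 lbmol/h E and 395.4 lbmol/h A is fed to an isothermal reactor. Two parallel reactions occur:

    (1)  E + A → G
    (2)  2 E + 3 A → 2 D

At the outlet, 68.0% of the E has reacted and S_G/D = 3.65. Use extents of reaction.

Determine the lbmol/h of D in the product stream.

23.3 lbmol/h

Conversion of E: E consumed = 0.68 × 159.2 = 108.3 lbmol/h = 1ξ₁ + 2ξ₂.
Selectivity: 1ξ₁ / (2ξ₂) = 3.65 → ξ₁ = 7.3 ξ₂.
Substitute: (1·7.3 + 2) ξ₂ = 108.3 → ξ₂ = 11.64 lbmol/h, ξ₁ = 84.98 lbmol/h.
Outlet amounts (n = n₀ + Σ ν·ξ):
  E: 159.2 − 1(84.98) − 2(11.64) = 50.94
  A: 395.4 − 1(84.98) − 3(11.64) = 275.5
  G: 0 + 1(84.98) = 84.98
  D: 0 + 2(11.64) = 23.28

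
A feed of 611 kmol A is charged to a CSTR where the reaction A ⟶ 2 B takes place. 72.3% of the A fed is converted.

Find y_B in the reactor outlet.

0.839

A reacted = 0.723 × 611 = 441.8 kmol; ν_A = −1, so ξ = 441.8/1 = 441.8 kmol.
Outlet amounts (n = n₀ + ν ξ):
  A: 611 − 1(441.8) = 169.2
  B: 0 + 2(441.8) = 883.5
Total out = 1053 kmol; y_B = 883.5 / 1053 = 0.8392.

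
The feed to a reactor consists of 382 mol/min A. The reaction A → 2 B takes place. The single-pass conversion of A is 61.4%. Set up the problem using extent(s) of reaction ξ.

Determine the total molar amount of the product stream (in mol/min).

617 mol/min

A reacted = 0.614 × 382 = 234.5 mol/min; ν_A = −1, so ξ = 234.5/1 = 234.5 mol/min.
Outlet amounts (n = n₀ + ν ξ):
  A: 382 − 1(234.5) = 147.5
  B: 0 + 2(234.5) = 469.1
Total out = 147.5 + 469.1 = 616.5 mol/min.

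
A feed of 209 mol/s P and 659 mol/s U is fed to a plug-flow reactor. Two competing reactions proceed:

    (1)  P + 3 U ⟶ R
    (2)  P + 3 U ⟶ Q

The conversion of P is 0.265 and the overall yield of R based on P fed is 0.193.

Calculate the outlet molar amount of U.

Yield of R: 1ξ₁ / 209 = 0.193 → ξ₁ = 40.34 mol/s.
Conversion of P: 1ξ₁ + 1ξ₂ = 0.265 × 209 = 55.39 → ξ₂ = 15.05 mol/s.
Outlet amounts (n = n₀ + Σ ν·ξ):
  P: 209 − 1(40.34) − 1(15.05) = 153.6
  U: 659 − 3(40.34) − 3(15.05) = 492.8
  R: 0 + 1(40.34) = 40.34
  Q: 0 + 1(15.05) = 15.05

493 mol/s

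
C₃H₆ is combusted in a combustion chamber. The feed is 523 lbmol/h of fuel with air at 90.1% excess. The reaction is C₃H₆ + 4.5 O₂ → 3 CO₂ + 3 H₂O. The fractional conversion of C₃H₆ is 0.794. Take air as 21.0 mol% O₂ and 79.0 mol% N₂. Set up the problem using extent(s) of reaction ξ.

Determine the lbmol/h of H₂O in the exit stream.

Stoichiometric O₂ = 4.5 × 523 = 2354 lbmol/h; O₂ fed = 2354 × 1.901 = 4474 lbmol/h.
N₂ fed = 4474 × 79/21 = 16830 lbmol/h.
Fuel reacted = 0.794 × 523 → ξ = 415.3 lbmol/h.
Outlet (n = n₀ + ν ξ):
  C₃H₆: 523 − 1(415.3) = 107.7
  O₂: 4474 − 4.5(415.3) = 2605
  N₂: 16830 (inert)
  CO₂: 0 + 3(415.3) = 1246
  H₂O: 0 + 3(415.3) = 1246

1250 lbmol/h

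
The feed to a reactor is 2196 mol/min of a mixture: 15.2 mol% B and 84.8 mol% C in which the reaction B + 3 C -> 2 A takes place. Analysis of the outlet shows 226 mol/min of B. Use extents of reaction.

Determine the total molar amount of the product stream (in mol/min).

For B: n = n₀ − 1ξ → 226 = 333.8 − 1ξ, giving ξ = 107.8 mol/min.
Outlet amounts (n = n₀ + ν ξ):
  B: 333.8 − 1(107.8) = 226
  C: 1862 − 3(107.8) = 1539
  A: 0 + 2(107.8) = 215.6
Total out = 226 + 1539 + 215.6 = 1980 mol/min.

1980 mol/min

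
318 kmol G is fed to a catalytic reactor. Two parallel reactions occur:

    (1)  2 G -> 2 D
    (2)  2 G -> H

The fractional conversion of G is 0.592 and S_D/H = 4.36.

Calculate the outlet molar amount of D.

Conversion of G: G consumed = 0.592 × 318 = 188.3 kmol = 2ξ₁ + 2ξ₂.
Selectivity: 2ξ₁ / (1ξ₂) = 4.36 → ξ₁ = 2.18 ξ₂.
Substitute: (2·2.18 + 2) ξ₂ = 188.3 → ξ₂ = 29.6 kmol, ξ₁ = 64.53 kmol.
Outlet amounts (n = n₀ + Σ ν·ξ):
  G: 318 − 2(64.53) − 2(29.6) = 129.7
  D: 0 + 2(64.53) = 129.1
  H: 0 + 1(29.6) = 29.6

129 kmol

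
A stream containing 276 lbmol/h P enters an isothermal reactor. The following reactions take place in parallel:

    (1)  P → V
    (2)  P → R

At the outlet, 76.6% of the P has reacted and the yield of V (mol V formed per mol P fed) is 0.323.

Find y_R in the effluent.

Yield of V: 1ξ₁ / 276 = 0.323 → ξ₁ = 89.15 lbmol/h.
Conversion of P: 1ξ₁ + 1ξ₂ = 0.766 × 276 = 211.4 → ξ₂ = 122.3 lbmol/h.
Outlet amounts (n = n₀ + Σ ν·ξ):
  P: 276 − 1(89.15) − 1(122.3) = 64.58
  V: 0 + 1(89.15) = 89.15
  R: 0 + 1(122.3) = 122.3
Total out = 276 lbmol/h; y_R = 122.3 / 276 = 0.443.

0.443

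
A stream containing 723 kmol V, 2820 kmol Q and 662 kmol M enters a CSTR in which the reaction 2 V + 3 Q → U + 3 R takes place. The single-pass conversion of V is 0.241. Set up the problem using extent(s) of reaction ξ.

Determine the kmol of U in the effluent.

V reacted = 0.241 × 723 = 174.2 kmol; ν_V = −2, so ξ = 174.2/2 = 87.12 kmol.
Outlet amounts (n = n₀ + ν ξ):
  V: 723 − 2(87.12) = 548.8
  Q: 2820 − 3(87.12) = 2559
  U: 0 + 1(87.12) = 87.12
  R: 0 + 3(87.12) = 261.4
  M: 662 (inert)

87.1 kmol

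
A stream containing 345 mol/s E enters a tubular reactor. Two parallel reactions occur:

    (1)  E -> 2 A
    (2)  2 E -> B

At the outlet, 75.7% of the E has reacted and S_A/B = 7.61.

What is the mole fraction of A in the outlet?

Conversion of E: E consumed = 0.757 × 345 = 261.2 mol/s = 1ξ₁ + 2ξ₂.
Selectivity: 2ξ₁ / (1ξ₂) = 7.61 → ξ₁ = 3.805 ξ₂.
Substitute: (1·3.805 + 2) ξ₂ = 261.2 → ξ₂ = 44.99 mol/s, ξ₁ = 171.2 mol/s.
Outlet amounts (n = n₀ + Σ ν·ξ):
  E: 345 − 1(171.2) − 2(44.99) = 83.83
  A: 0 + 2(171.2) = 342.4
  B: 0 + 1(44.99) = 44.99
Total out = 471.2 mol/s; y_A = 342.4 / 471.2 = 0.7266.

0.727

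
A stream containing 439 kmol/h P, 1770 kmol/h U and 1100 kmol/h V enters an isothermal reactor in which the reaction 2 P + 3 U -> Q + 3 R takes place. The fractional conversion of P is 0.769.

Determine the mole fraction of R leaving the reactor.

P reacted = 0.769 × 439 = 337.6 kmol/h; ν_P = −2, so ξ = 337.6/2 = 168.8 kmol/h.
Outlet amounts (n = n₀ + ν ξ):
  P: 439 − 2(168.8) = 101.4
  U: 1770 − 3(168.8) = 1264
  Q: 0 + 1(168.8) = 168.8
  R: 0 + 3(168.8) = 506.4
  V: 1100 (inert)
Total out = 3140 kmol/h; y_R = 506.4 / 3140 = 0.1613.

0.161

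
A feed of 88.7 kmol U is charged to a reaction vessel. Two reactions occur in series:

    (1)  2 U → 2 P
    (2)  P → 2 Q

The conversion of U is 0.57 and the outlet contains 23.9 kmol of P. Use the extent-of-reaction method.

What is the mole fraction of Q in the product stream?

Conversion of U: U consumed = 2ξ₁ = 0.57 × 88.7 → ξ₁ = 25.28 kmol.
P balance: n_P = 0 + 2ξ₁ − 1ξ₂ = 23.9 → ξ₂ = (2·25.28 − 23.9)/1 = 26.66 kmol.
Outlet amounts (n = n₀ + Σ ν·ξ):
  U: 88.7 − 2(25.28) = 38.14
  P: 0 + 2(25.28) − 1(26.66) = 23.9
  Q: 0 + 2(26.66) = 53.32
Total out = 115.4 kmol; y_Q = 53.32 / 115.4 = 0.4622.

0.462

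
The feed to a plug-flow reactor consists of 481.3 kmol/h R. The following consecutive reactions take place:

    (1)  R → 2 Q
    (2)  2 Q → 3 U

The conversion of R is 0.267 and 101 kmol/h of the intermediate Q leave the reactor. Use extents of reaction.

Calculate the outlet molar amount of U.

Conversion of R: R consumed = 1ξ₁ = 0.267 × 481.3 → ξ₁ = 128.5 kmol/h.
Q balance: n_Q = 0 + 2ξ₁ − 2ξ₂ = 101 → ξ₂ = (2·128.5 − 101)/2 = 78.01 kmol/h.
Outlet amounts (n = n₀ + Σ ν·ξ):
  R: 481.3 − 1(128.5) = 352.8
  Q: 0 + 2(128.5) − 2(78.01) = 101
  U: 0 + 3(78.01) = 234

234 kmol/h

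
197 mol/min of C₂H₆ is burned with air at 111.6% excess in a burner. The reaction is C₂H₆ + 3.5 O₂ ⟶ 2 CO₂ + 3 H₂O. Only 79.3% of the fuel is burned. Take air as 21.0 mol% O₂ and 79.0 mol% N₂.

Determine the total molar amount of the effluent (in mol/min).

Stoichiometric O₂ = 3.5 × 197 = 689.5 mol/min; O₂ fed = 689.5 × 2.116 = 1459 mol/min.
N₂ fed = 1459 × 79/21 = 5489 mol/min.
Fuel reacted = 0.793 × 197 → ξ = 156.2 mol/min.
Outlet (n = n₀ + ν ξ):
  C₂H₆: 197 − 1(156.2) = 40.78
  O₂: 1459 − 3.5(156.2) = 912.2
  N₂: 5489 (inert)
  CO₂: 0 + 2(156.2) = 312.4
  H₂O: 0 + 3(156.2) = 468.7
Total out = 40.78 + 912.2 + 5489 + 312.4 + 468.7 = 7223 mol/min.

7220 mol/min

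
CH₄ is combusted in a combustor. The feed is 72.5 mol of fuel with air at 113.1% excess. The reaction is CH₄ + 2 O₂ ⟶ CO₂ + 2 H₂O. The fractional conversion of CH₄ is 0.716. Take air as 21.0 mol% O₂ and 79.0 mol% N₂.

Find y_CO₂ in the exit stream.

0.0336

Stoichiometric O₂ = 2 × 72.5 = 145 mol; O₂ fed = 145 × 2.131 = 309 mol.
N₂ fed = 309 × 79/21 = 1162 mol.
Fuel reacted = 0.716 × 72.5 → ξ = 51.91 mol.
Outlet (n = n₀ + ν ξ):
  CH₄: 72.5 − 1(51.91) = 20.59
  O₂: 309 − 2(51.91) = 205.2
  N₂: 1162 (inert)
  CO₂: 0 + 1(51.91) = 51.91
  H₂O: 0 + 2(51.91) = 103.8
Total out = 1544 mol; y_CO₂ = 51.91 / 1544 = 0.03362.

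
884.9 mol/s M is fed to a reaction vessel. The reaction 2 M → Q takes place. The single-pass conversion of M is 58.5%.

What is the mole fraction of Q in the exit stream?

M reacted = 0.585 × 884.9 = 517.7 mol/s; ν_M = −2, so ξ = 517.7/2 = 258.8 mol/s.
Outlet amounts (n = n₀ + ν ξ):
  M: 884.9 − 2(258.8) = 367.2
  Q: 0 + 1(258.8) = 258.8
Total out = 626.1 mol/s; y_Q = 258.8 / 626.1 = 0.4134.

0.413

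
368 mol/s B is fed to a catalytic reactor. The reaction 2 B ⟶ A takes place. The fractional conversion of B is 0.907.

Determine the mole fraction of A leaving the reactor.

B reacted = 0.907 × 368 = 333.8 mol/s; ν_B = −2, so ξ = 333.8/2 = 166.9 mol/s.
Outlet amounts (n = n₀ + ν ξ):
  B: 368 − 2(166.9) = 34.22
  A: 0 + 1(166.9) = 166.9
Total out = 201.1 mol/s; y_A = 166.9 / 201.1 = 0.8298.

0.83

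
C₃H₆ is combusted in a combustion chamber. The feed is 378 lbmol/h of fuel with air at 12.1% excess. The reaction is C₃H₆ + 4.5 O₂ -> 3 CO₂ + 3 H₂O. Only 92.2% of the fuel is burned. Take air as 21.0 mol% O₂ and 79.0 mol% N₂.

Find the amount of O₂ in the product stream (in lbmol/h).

338 lbmol/h

Stoichiometric O₂ = 4.5 × 378 = 1701 lbmol/h; O₂ fed = 1701 × 1.121 = 1907 lbmol/h.
N₂ fed = 1907 × 79/21 = 7173 lbmol/h.
Fuel reacted = 0.922 × 378 → ξ = 348.5 lbmol/h.
Outlet (n = n₀ + ν ξ):
  C₃H₆: 378 − 1(348.5) = 29.48
  O₂: 1907 − 4.5(348.5) = 338.5
  N₂: 7173 (inert)
  CO₂: 0 + 3(348.5) = 1046
  H₂O: 0 + 3(348.5) = 1046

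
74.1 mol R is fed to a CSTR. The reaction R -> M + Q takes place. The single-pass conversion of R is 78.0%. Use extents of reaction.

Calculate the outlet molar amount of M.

57.8 mol

R reacted = 0.78 × 74.1 = 57.8 mol; ν_R = −1, so ξ = 57.8/1 = 57.8 mol.
Outlet amounts (n = n₀ + ν ξ):
  R: 74.1 − 1(57.8) = 16.3
  M: 0 + 1(57.8) = 57.8
  Q: 0 + 1(57.8) = 57.8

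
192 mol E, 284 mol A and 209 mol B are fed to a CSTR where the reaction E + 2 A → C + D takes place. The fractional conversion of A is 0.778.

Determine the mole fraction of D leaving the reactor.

A reacted = 0.778 × 284 = 221 mol; ν_A = −2, so ξ = 221/2 = 110.5 mol.
Outlet amounts (n = n₀ + ν ξ):
  E: 192 − 1(110.5) = 81.52
  A: 284 − 2(110.5) = 63.05
  C: 0 + 1(110.5) = 110.5
  D: 0 + 1(110.5) = 110.5
  B: 209 (inert)
Total out = 574.5 mol; y_D = 110.5 / 574.5 = 0.1923.

0.192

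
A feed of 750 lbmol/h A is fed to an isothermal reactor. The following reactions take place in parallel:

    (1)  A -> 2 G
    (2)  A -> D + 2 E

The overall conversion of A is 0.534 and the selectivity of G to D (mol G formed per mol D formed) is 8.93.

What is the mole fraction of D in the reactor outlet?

0.0599

Conversion of A: A consumed = 0.534 × 750 = 400.5 lbmol/h = 1ξ₁ + 1ξ₂.
Selectivity: 2ξ₁ / (1ξ₂) = 8.93 → ξ₁ = 4.465 ξ₂.
Substitute: (1·4.465 + 1) ξ₂ = 400.5 → ξ₂ = 73.28 lbmol/h, ξ₁ = 327.2 lbmol/h.
Outlet amounts (n = n₀ + Σ ν·ξ):
  A: 750 − 1(327.2) − 1(73.28) = 349.5
  G: 0 + 2(327.2) = 654.4
  D: 0 + 1(73.28) = 73.28
  E: 0 + 2(73.28) = 146.6
Total out = 1224 lbmol/h; y_D = 73.28 / 1224 = 0.05988.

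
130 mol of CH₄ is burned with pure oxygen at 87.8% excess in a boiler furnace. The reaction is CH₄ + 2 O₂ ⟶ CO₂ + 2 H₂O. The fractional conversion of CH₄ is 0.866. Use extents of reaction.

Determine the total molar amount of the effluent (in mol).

Stoichiometric O₂ = 2 × 130 = 260 mol; O₂ fed = 260 × 1.878 = 488.3 mol.
Fuel reacted = 0.866 × 130 → ξ = 112.6 mol.
Outlet (n = n₀ + ν ξ):
  CH₄: 130 − 1(112.6) = 17.42
  O₂: 488.3 − 2(112.6) = 263.1
  CO₂: 0 + 1(112.6) = 112.6
  H₂O: 0 + 2(112.6) = 225.2
Total out = 17.42 + 263.1 + 112.6 + 225.2 = 618.3 mol.

618 mol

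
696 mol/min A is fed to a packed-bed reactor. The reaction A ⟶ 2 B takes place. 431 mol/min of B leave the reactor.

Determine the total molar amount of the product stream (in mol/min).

For B: n = n₀ + 2ξ → 431 = 0 + 2ξ, giving ξ = 215.5 mol/min.
Outlet amounts (n = n₀ + ν ξ):
  A: 696 − 1(215.5) = 480.5
  B: 0 + 2(215.5) = 431
Total out = 480.5 + 431 = 911.5 mol/min.

912 mol/min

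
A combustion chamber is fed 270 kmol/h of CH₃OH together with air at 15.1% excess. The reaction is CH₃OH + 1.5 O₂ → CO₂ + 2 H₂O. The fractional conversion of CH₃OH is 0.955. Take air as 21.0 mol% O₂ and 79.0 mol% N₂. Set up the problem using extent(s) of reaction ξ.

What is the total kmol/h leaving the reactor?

Stoichiometric O₂ = 1.5 × 270 = 405 kmol/h; O₂ fed = 405 × 1.151 = 466.2 kmol/h.
N₂ fed = 466.2 × 79/21 = 1754 kmol/h.
Fuel reacted = 0.955 × 270 → ξ = 257.8 kmol/h.
Outlet (n = n₀ + ν ξ):
  CH₃OH: 270 − 1(257.8) = 12.15
  O₂: 466.2 − 1.5(257.8) = 79.38
  N₂: 1754 (inert)
  CO₂: 0 + 1(257.8) = 257.8
  H₂O: 0 + 2(257.8) = 515.7
Total out = 12.15 + 79.38 + 1754 + 257.8 + 515.7 = 2619 kmol/h.

2620 kmol/h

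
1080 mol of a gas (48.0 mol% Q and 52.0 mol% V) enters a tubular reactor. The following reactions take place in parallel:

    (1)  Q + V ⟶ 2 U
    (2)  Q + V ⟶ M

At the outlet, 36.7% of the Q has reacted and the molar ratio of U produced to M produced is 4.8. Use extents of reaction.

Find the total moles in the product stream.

Conversion of Q: Q consumed = 0.367 × 518.4 = 190.3 mol = 1ξ₁ + 1ξ₂.
Selectivity: 2ξ₁ / (1ξ₂) = 4.8 → ξ₁ = 2.4 ξ₂.
Substitute: (1·2.4 + 1) ξ₂ = 190.3 → ξ₂ = 55.96 mol, ξ₁ = 134.3 mol.
Outlet amounts (n = n₀ + Σ ν·ξ):
  Q: 518.4 − 1(134.3) − 1(55.96) = 328.1
  V: 561.6 − 1(134.3) − 1(55.96) = 371.3
  U: 0 + 2(134.3) = 268.6
  M: 0 + 1(55.96) = 55.96
Total out = 328.1 + 371.3 + 268.6 + 55.96 = 1024 mol.

1020 mol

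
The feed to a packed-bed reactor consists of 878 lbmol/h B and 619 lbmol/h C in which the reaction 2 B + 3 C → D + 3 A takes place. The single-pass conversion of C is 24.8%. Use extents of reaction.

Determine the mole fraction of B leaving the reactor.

0.536

C reacted = 0.248 × 619 = 153.5 lbmol/h; ν_C = −3, so ξ = 153.5/3 = 51.17 lbmol/h.
Outlet amounts (n = n₀ + ν ξ):
  B: 878 − 2(51.17) = 775.7
  C: 619 − 3(51.17) = 465.5
  D: 0 + 1(51.17) = 51.17
  A: 0 + 3(51.17) = 153.5
Total out = 1446 lbmol/h; y_B = 775.7 / 1446 = 0.5365.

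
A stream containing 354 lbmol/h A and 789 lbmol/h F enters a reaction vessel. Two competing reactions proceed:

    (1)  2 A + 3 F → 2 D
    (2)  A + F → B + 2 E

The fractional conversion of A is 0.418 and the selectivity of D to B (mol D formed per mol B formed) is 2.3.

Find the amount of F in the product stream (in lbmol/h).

589 lbmol/h

Conversion of A: A consumed = 0.418 × 354 = 148 lbmol/h = 2ξ₁ + 1ξ₂.
Selectivity: 2ξ₁ / (1ξ₂) = 2.3 → ξ₁ = 1.15 ξ₂.
Substitute: (2·1.15 + 1) ξ₂ = 148 → ξ₂ = 44.84 lbmol/h, ξ₁ = 51.57 lbmol/h.
Outlet amounts (n = n₀ + Σ ν·ξ):
  A: 354 − 2(51.57) − 1(44.84) = 206
  F: 789 − 3(51.57) − 1(44.84) = 589.5
  D: 0 + 2(51.57) = 103.1
  B: 0 + 1(44.84) = 44.84
  E: 0 + 2(44.84) = 89.68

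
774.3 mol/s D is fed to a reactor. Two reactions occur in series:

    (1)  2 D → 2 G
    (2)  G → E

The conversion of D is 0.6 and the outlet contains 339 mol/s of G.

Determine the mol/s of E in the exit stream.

126 mol/s

Conversion of D: D consumed = 2ξ₁ = 0.6 × 774.3 → ξ₁ = 232.3 mol/s.
G balance: n_G = 0 + 2ξ₁ − 1ξ₂ = 339 → ξ₂ = (2·232.3 − 339)/1 = 125.6 mol/s.
Outlet amounts (n = n₀ + Σ ν·ξ):
  D: 774.3 − 2(232.3) = 309.7
  G: 0 + 2(232.3) − 1(125.6) = 339
  E: 0 + 1(125.6) = 125.6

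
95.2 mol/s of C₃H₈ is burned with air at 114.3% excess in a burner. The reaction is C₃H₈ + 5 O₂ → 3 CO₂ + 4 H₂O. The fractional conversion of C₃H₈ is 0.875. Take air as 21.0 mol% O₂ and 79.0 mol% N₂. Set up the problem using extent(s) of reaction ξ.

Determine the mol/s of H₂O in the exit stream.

Stoichiometric O₂ = 5 × 95.2 = 476 mol/s; O₂ fed = 476 × 2.143 = 1020 mol/s.
N₂ fed = 1020 × 79/21 = 3837 mol/s.
Fuel reacted = 0.875 × 95.2 → ξ = 83.3 mol/s.
Outlet (n = n₀ + ν ξ):
  C₃H₈: 95.2 − 1(83.3) = 11.9
  O₂: 1020 − 5(83.3) = 603.6
  N₂: 3837 (inert)
  CO₂: 0 + 3(83.3) = 249.9
  H₂O: 0 + 4(83.3) = 333.2

333 mol/s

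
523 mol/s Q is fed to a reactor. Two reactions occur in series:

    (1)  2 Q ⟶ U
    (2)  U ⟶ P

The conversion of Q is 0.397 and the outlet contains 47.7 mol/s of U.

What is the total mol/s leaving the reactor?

Conversion of Q: Q consumed = 2ξ₁ = 0.397 × 523 → ξ₁ = 103.8 mol/s.
U balance: n_U = 0 + 1ξ₁ − 1ξ₂ = 47.7 → ξ₂ = (1·103.8 − 47.7)/1 = 56.12 mol/s.
Outlet amounts (n = n₀ + Σ ν·ξ):
  Q: 523 − 2(103.8) = 315.4
  U: 0 + 1(103.8) − 1(56.12) = 47.7
  P: 0 + 1(56.12) = 56.12
Total out = 315.4 + 47.7 + 56.12 = 419.2 mol/s.

419 mol/s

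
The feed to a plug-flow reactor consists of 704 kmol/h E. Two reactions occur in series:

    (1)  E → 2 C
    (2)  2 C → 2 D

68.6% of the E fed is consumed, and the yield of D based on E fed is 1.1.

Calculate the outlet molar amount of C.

191 kmol/h

Conversion of E: E consumed = 1ξ₁ = 0.686 × 704 → ξ₁ = 482.9 kmol/h.
Yield of D: 2ξ₂ / 704 = 1.1 → ξ₂ = 387.2 kmol/h.
Outlet amounts (n = n₀ + Σ ν·ξ):
  E: 704 − 1(482.9) = 221.1
  C: 0 + 2(482.9) − 2(387.2) = 191.5
  D: 0 + 2(387.2) = 774.4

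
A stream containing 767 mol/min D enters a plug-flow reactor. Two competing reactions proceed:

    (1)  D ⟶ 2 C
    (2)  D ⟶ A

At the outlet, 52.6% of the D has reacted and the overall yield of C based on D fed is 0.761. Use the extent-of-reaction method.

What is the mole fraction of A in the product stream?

0.105

Yield of C: 2ξ₁ / 767 = 0.761 → ξ₁ = 291.8 mol/min.
Conversion of D: 1ξ₁ + 1ξ₂ = 0.526 × 767 = 403.4 → ξ₂ = 111.6 mol/min.
Outlet amounts (n = n₀ + Σ ν·ξ):
  D: 767 − 1(291.8) − 1(111.6) = 363.6
  C: 0 + 2(291.8) = 583.7
  A: 0 + 1(111.6) = 111.6
Total out = 1059 mol/min; y_A = 111.6 / 1059 = 0.1054.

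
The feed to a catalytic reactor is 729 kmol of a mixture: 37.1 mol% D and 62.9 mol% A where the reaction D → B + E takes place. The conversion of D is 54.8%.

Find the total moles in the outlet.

D reacted = 0.548 × 270.5 = 148.2 kmol; ν_D = −1, so ξ = 148.2/1 = 148.2 kmol.
Outlet amounts (n = n₀ + ν ξ):
  D: 270.5 − 1(148.2) = 122.2
  B: 0 + 1(148.2) = 148.2
  E: 0 + 1(148.2) = 148.2
  A: 458.5 (inert)
Total out = 122.2 + 148.2 + 148.2 + 458.5 = 877.2 kmol.

877 kmol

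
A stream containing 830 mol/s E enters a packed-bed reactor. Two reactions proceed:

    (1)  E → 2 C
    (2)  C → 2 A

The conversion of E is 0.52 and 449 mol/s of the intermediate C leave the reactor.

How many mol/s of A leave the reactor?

828 mol/s

Conversion of E: E consumed = 1ξ₁ = 0.52 × 830 → ξ₁ = 431.6 mol/s.
C balance: n_C = 0 + 2ξ₁ − 1ξ₂ = 449 → ξ₂ = (2·431.6 − 449)/1 = 414.2 mol/s.
Outlet amounts (n = n₀ + Σ ν·ξ):
  E: 830 − 1(431.6) = 398.4
  C: 0 + 2(431.6) − 1(414.2) = 449
  A: 0 + 2(414.2) = 828.4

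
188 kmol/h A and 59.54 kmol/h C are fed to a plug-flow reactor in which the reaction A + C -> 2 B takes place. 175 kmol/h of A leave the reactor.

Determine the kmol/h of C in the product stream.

46.5 kmol/h

For A: n = n₀ − 1ξ → 175 = 188 − 1ξ, giving ξ = 13 kmol/h.
Outlet amounts (n = n₀ + ν ξ):
  A: 188 − 1(13) = 175
  C: 59.54 − 1(13) = 46.54
  B: 0 + 2(13) = 26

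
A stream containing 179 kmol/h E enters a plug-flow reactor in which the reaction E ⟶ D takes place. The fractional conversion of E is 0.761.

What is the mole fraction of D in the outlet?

0.761

E reacted = 0.761 × 179 = 136.2 kmol/h; ν_E = −1, so ξ = 136.2/1 = 136.2 kmol/h.
Outlet amounts (n = n₀ + ν ξ):
  E: 179 − 1(136.2) = 42.78
  D: 0 + 1(136.2) = 136.2
Total out = 179 kmol/h; y_D = 136.2 / 179 = 0.761.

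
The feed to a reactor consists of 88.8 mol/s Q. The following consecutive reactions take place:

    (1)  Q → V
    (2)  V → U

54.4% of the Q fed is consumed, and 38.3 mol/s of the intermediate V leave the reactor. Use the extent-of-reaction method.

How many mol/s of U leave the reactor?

Conversion of Q: Q consumed = 1ξ₁ = 0.544 × 88.8 → ξ₁ = 48.31 mol/s.
V balance: n_V = 0 + 1ξ₁ − 1ξ₂ = 38.3 → ξ₂ = (1·48.31 − 38.3)/1 = 10.01 mol/s.
Outlet amounts (n = n₀ + Σ ν·ξ):
  Q: 88.8 − 1(48.31) = 40.49
  V: 0 + 1(48.31) − 1(10.01) = 38.3
  U: 0 + 1(10.01) = 10.01

10 mol/s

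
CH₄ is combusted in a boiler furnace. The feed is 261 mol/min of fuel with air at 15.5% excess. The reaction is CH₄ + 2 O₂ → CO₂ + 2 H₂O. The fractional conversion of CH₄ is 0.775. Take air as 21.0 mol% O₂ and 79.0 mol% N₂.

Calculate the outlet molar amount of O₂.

198 mol/min

Stoichiometric O₂ = 2 × 261 = 522 mol/min; O₂ fed = 522 × 1.155 = 602.9 mol/min.
N₂ fed = 602.9 × 79/21 = 2268 mol/min.
Fuel reacted = 0.775 × 261 → ξ = 202.3 mol/min.
Outlet (n = n₀ + ν ξ):
  CH₄: 261 − 1(202.3) = 58.72
  O₂: 602.9 − 2(202.3) = 198.4
  N₂: 2268 (inert)
  CO₂: 0 + 1(202.3) = 202.3
  H₂O: 0 + 2(202.3) = 404.6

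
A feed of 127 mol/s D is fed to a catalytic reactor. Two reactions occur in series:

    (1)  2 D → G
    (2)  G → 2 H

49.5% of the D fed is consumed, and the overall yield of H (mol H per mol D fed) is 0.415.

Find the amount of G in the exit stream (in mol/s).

Conversion of D: D consumed = 2ξ₁ = 0.495 × 127 → ξ₁ = 31.43 mol/s.
Yield of H: 2ξ₂ / 127 = 0.415 → ξ₂ = 26.35 mol/s.
Outlet amounts (n = n₀ + Σ ν·ξ):
  D: 127 − 2(31.43) = 64.13
  G: 0 + 1(31.43) − 1(26.35) = 5.08
  H: 0 + 2(26.35) = 52.7

5.08 mol/s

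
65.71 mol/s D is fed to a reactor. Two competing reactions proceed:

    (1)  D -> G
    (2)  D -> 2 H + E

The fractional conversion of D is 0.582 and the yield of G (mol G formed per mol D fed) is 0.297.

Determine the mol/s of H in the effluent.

Yield of G: 1ξ₁ / 65.71 = 0.297 → ξ₁ = 19.52 mol/s.
Conversion of D: 1ξ₁ + 1ξ₂ = 0.582 × 65.71 = 38.24 → ξ₂ = 18.73 mol/s.
Outlet amounts (n = n₀ + Σ ν·ξ):
  D: 65.71 − 1(19.52) − 1(18.73) = 27.47
  G: 0 + 1(19.52) = 19.52
  H: 0 + 2(18.73) = 37.45
  E: 0 + 1(18.73) = 18.73

37.5 mol/s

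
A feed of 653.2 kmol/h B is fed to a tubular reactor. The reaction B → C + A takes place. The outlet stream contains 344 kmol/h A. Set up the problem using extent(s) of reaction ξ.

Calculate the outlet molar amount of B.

For A: n = n₀ + 1ξ → 344 = 0 + 1ξ, giving ξ = 344 kmol/h.
Outlet amounts (n = n₀ + ν ξ):
  B: 653.2 − 1(344) = 309.2
  C: 0 + 1(344) = 344
  A: 0 + 1(344) = 344

309 kmol/h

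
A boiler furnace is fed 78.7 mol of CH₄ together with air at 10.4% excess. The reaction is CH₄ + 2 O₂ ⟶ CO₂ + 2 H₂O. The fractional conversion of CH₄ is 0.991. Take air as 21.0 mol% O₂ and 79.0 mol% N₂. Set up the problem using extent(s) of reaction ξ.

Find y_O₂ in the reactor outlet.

Stoichiometric O₂ = 2 × 78.7 = 157.4 mol; O₂ fed = 157.4 × 1.104 = 173.8 mol.
N₂ fed = 173.8 × 79/21 = 653.7 mol.
Fuel reacted = 0.991 × 78.7 → ξ = 77.99 mol.
Outlet (n = n₀ + ν ξ):
  CH₄: 78.7 − 1(77.99) = 0.7083
  O₂: 173.8 − 2(77.99) = 17.79
  N₂: 653.7 (inert)
  CO₂: 0 + 1(77.99) = 77.99
  H₂O: 0 + 2(77.99) = 156
Total out = 906.2 mol; y_O₂ = 17.79 / 906.2 = 0.01963.

0.0196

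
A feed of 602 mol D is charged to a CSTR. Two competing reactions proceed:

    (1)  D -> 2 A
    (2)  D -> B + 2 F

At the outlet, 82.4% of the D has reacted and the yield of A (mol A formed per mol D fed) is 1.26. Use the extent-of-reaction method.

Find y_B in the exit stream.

Yield of A: 2ξ₁ / 602 = 1.26 → ξ₁ = 379.3 mol.
Conversion of D: 1ξ₁ + 1ξ₂ = 0.824 × 602 = 496 → ξ₂ = 116.8 mol.
Outlet amounts (n = n₀ + Σ ν·ξ):
  D: 602 − 1(379.3) − 1(116.8) = 106
  A: 0 + 2(379.3) = 758.5
  B: 0 + 1(116.8) = 116.8
  F: 0 + 2(116.8) = 233.6
Total out = 1215 mol; y_B = 116.8 / 1215 = 0.09613.

0.0961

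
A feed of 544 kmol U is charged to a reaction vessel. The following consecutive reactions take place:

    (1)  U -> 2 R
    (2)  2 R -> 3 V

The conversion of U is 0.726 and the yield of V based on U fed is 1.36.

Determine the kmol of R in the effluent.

297 kmol

Conversion of U: U consumed = 1ξ₁ = 0.726 × 544 → ξ₁ = 394.9 kmol.
Yield of V: 3ξ₂ / 544 = 1.36 → ξ₂ = 246.6 kmol.
Outlet amounts (n = n₀ + Σ ν·ξ):
  U: 544 − 1(394.9) = 149.1
  R: 0 + 2(394.9) − 2(246.6) = 296.7
  V: 0 + 3(246.6) = 739.8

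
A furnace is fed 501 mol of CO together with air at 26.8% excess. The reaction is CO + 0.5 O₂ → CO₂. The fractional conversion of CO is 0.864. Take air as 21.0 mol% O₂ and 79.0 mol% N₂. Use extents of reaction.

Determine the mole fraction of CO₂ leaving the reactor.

0.241

Stoichiometric O₂ = 0.5 × 501 = 250.5 mol; O₂ fed = 250.5 × 1.268 = 317.6 mol.
N₂ fed = 317.6 × 79/21 = 1195 mol.
Fuel reacted = 0.864 × 501 → ξ = 432.9 mol.
Outlet (n = n₀ + ν ξ):
  CO: 501 − 1(432.9) = 68.14
  O₂: 317.6 − 0.5(432.9) = 101.2
  N₂: 1195 (inert)
  CO₂: 0 + 1(432.9) = 432.9
Total out = 1797 mol; y_CO₂ = 432.9 / 1797 = 0.2409.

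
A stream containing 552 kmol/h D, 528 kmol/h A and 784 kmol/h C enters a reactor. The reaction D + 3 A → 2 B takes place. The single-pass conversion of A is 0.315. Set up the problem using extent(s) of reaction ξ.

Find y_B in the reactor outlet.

0.0632

A reacted = 0.315 × 528 = 166.3 kmol/h; ν_A = −3, so ξ = 166.3/3 = 55.44 kmol/h.
Outlet amounts (n = n₀ + ν ξ):
  D: 552 − 1(55.44) = 496.6
  A: 528 − 3(55.44) = 361.7
  B: 0 + 2(55.44) = 110.9
  C: 784 (inert)
Total out = 1753 kmol/h; y_B = 110.9 / 1753 = 0.06325.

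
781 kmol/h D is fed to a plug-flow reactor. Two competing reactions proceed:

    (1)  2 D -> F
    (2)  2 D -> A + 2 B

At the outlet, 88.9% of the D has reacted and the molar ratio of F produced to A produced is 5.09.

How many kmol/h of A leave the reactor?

Conversion of D: D consumed = 0.889 × 781 = 694.3 kmol/h = 2ξ₁ + 2ξ₂.
Selectivity: 1ξ₁ / (1ξ₂) = 5.09 → ξ₁ = 5.09 ξ₂.
Substitute: (2·5.09 + 2) ξ₂ = 694.3 → ξ₂ = 57 kmol/h, ξ₁ = 290.2 kmol/h.
Outlet amounts (n = n₀ + Σ ν·ξ):
  D: 781 − 2(290.2) − 2(57) = 86.69
  F: 0 + 1(290.2) = 290.2
  A: 0 + 1(57) = 57
  B: 0 + 2(57) = 114

57 kmol/h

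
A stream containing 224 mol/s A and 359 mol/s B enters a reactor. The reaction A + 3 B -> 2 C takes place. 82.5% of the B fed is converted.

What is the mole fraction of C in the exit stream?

B reacted = 0.825 × 359 = 296.2 mol/s; ν_B = −3, so ξ = 296.2/3 = 98.73 mol/s.
Outlet amounts (n = n₀ + ν ξ):
  A: 224 − 1(98.73) = 125.3
  B: 359 − 3(98.73) = 62.82
  C: 0 + 2(98.73) = 197.5
Total out = 385.6 mol/s; y_C = 197.5 / 385.6 = 0.5121.

0.512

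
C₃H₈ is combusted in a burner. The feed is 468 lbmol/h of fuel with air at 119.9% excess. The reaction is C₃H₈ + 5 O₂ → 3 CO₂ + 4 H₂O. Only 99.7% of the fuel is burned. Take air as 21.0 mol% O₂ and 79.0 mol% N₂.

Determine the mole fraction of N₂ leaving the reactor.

0.761

Stoichiometric O₂ = 5 × 468 = 2340 lbmol/h; O₂ fed = 2340 × 2.199 = 5146 lbmol/h.
N₂ fed = 5146 × 79/21 = 19360 lbmol/h.
Fuel reacted = 0.997 × 468 → ξ = 466.6 lbmol/h.
Outlet (n = n₀ + ν ξ):
  C₃H₈: 468 − 1(466.6) = 1.404
  O₂: 5146 − 5(466.6) = 2813
  N₂: 19360 (inert)
  CO₂: 0 + 3(466.6) = 1400
  H₂O: 0 + 4(466.6) = 1866
Total out = 25440 lbmol/h; y_N₂ = 19360 / 25440 = 0.761.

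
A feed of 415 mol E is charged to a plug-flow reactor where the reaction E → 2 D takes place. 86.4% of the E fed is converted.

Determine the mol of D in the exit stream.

717 mol

E reacted = 0.864 × 415 = 358.6 mol; ν_E = −1, so ξ = 358.6/1 = 358.6 mol.
Outlet amounts (n = n₀ + ν ξ):
  E: 415 − 1(358.6) = 56.44
  D: 0 + 2(358.6) = 717.1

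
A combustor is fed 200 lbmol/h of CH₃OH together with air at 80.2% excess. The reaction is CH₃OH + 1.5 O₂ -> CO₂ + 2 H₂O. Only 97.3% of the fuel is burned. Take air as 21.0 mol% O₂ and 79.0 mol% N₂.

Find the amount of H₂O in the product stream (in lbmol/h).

389 lbmol/h

Stoichiometric O₂ = 1.5 × 200 = 300 lbmol/h; O₂ fed = 300 × 1.802 = 540.6 lbmol/h.
N₂ fed = 540.6 × 79/21 = 2034 lbmol/h.
Fuel reacted = 0.973 × 200 → ξ = 194.6 lbmol/h.
Outlet (n = n₀ + ν ξ):
  CH₃OH: 200 − 1(194.6) = 5.4
  O₂: 540.6 − 1.5(194.6) = 248.7
  N₂: 2034 (inert)
  CO₂: 0 + 1(194.6) = 194.6
  H₂O: 0 + 2(194.6) = 389.2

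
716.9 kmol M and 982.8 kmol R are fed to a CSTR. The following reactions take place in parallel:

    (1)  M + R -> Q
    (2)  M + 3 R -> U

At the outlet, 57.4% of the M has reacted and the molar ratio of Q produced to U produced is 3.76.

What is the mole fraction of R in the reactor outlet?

0.357

Conversion of M: M consumed = 0.574 × 716.9 = 411.5 kmol = 1ξ₁ + 1ξ₂.
Selectivity: 1ξ₁ / (1ξ₂) = 3.76 → ξ₁ = 3.76 ξ₂.
Substitute: (1·3.76 + 1) ξ₂ = 411.5 → ξ₂ = 86.45 kmol, ξ₁ = 325.1 kmol.
Outlet amounts (n = n₀ + Σ ν·ξ):
  M: 716.9 − 1(325.1) − 1(86.45) = 305.4
  R: 982.8 − 1(325.1) − 3(86.45) = 398.4
  Q: 0 + 1(325.1) = 325.1
  U: 0 + 1(86.45) = 86.45
Total out = 1115 kmol; y_R = 398.4 / 1115 = 0.3572.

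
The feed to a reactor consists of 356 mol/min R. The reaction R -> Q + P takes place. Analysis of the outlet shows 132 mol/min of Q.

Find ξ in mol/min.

ξ = 132 mol/min

For Q: n = n₀ + 1ξ → 132 = 0 + 1ξ, giving ξ = 132 mol/min.
Outlet amounts (n = n₀ + ν ξ):
  R: 356 − 1(132) = 224
  Q: 0 + 1(132) = 132
  P: 0 + 1(132) = 132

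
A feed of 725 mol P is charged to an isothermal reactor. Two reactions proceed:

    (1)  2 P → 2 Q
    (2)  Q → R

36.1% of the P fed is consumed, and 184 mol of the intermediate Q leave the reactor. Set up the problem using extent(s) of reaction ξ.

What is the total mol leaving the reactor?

Conversion of P: P consumed = 2ξ₁ = 0.361 × 725 → ξ₁ = 130.9 mol.
Q balance: n_Q = 0 + 2ξ₁ − 1ξ₂ = 184 → ξ₂ = (2·130.9 − 184)/1 = 77.72 mol.
Outlet amounts (n = n₀ + Σ ν·ξ):
  P: 725 − 2(130.9) = 463.3
  Q: 0 + 2(130.9) − 1(77.72) = 184
  R: 0 + 1(77.72) = 77.72
Total out = 463.3 + 184 + 77.72 = 725 mol.

725 mol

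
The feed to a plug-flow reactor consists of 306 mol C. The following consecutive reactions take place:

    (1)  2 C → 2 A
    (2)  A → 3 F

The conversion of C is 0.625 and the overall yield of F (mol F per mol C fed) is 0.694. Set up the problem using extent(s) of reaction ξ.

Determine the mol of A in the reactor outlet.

120 mol

Conversion of C: C consumed = 2ξ₁ = 0.625 × 306 → ξ₁ = 95.62 mol.
Yield of F: 3ξ₂ / 306 = 0.694 → ξ₂ = 70.79 mol.
Outlet amounts (n = n₀ + Σ ν·ξ):
  C: 306 − 2(95.62) = 114.8
  A: 0 + 2(95.62) − 1(70.79) = 120.5
  F: 0 + 3(70.79) = 212.4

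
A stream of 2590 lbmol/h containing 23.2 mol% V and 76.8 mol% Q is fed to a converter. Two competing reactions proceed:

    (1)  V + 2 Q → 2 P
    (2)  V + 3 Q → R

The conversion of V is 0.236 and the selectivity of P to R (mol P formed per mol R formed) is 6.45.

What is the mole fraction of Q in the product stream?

0.702

Conversion of V: V consumed = 0.236 × 600.9 = 141.8 lbmol/h = 1ξ₁ + 1ξ₂.
Selectivity: 2ξ₁ / (1ξ₂) = 6.45 → ξ₁ = 3.225 ξ₂.
Substitute: (1·3.225 + 1) ξ₂ = 141.8 → ξ₂ = 33.56 lbmol/h, ξ₁ = 108.2 lbmol/h.
Outlet amounts (n = n₀ + Σ ν·ξ):
  V: 600.9 − 1(108.2) − 1(33.56) = 459.1
  Q: 1989 − 2(108.2) − 3(33.56) = 1672
  P: 0 + 2(108.2) = 216.5
  R: 0 + 1(33.56) = 33.56
Total out = 2381 lbmol/h; y_Q = 1672 / 2381 = 0.7022.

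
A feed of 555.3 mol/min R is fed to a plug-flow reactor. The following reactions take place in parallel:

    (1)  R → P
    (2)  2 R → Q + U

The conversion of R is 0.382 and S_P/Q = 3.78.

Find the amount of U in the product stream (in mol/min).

Conversion of R: R consumed = 0.382 × 555.3 = 212.1 mol/min = 1ξ₁ + 2ξ₂.
Selectivity: 1ξ₁ / (1ξ₂) = 3.78 → ξ₁ = 3.78 ξ₂.
Substitute: (1·3.78 + 2) ξ₂ = 212.1 → ξ₂ = 36.7 mol/min, ξ₁ = 138.7 mol/min.
Outlet amounts (n = n₀ + Σ ν·ξ):
  R: 555.3 − 1(138.7) − 2(36.7) = 343.2
  P: 0 + 1(138.7) = 138.7
  Q: 0 + 1(36.7) = 36.7
  U: 0 + 1(36.7) = 36.7

36.7 mol/min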